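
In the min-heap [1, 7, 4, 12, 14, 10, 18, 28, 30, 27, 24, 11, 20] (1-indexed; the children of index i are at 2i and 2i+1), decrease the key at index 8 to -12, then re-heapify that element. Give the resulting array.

[-12, 1, 4, 7, 14, 10, 18, 12, 30, 27, 24, 11, 20]

set index 8 from 28 to -12 → [1, 7, 4, 12, 14, 10, 18, -12, 30, 27, 24, 11, 20]
-12 < parent 12 at index 4, swap → [1, 7, 4, -12, 14, 10, 18, 12, 30, 27, 24, 11, 20]
-12 < parent 7 at index 2, swap → [1, -12, 4, 7, 14, 10, 18, 12, 30, 27, 24, 11, 20]
-12 < parent 1 at index 1, swap → [-12, 1, 4, 7, 14, 10, 18, 12, 30, 27, 24, 11, 20]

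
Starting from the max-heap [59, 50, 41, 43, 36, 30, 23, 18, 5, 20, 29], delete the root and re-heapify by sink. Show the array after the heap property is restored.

remove root 59; move last element 29 to root → [29, 50, 41, 43, 36, 30, 23, 18, 5, 20]
29 vs larger child 50 at index 1, swap → [50, 29, 41, 43, 36, 30, 23, 18, 5, 20]
29 vs larger child 43 at index 3, swap → [50, 43, 41, 29, 36, 30, 23, 18, 5, 20]

[50, 43, 41, 29, 36, 30, 23, 18, 5, 20]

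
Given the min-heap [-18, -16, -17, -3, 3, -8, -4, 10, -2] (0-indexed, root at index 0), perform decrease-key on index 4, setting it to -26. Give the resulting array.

[-26, -18, -17, -3, -16, -8, -4, 10, -2]

set index 4 from 3 to -26 → [-18, -16, -17, -3, -26, -8, -4, 10, -2]
-26 < parent -16 at index 1, swap → [-18, -26, -17, -3, -16, -8, -4, 10, -2]
-26 < parent -18 at index 0, swap → [-26, -18, -17, -3, -16, -8, -4, 10, -2]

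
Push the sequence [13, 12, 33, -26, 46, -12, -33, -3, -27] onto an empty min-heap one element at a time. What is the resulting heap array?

[-33, -27, -26, -3, 46, 33, -12, 13, 12]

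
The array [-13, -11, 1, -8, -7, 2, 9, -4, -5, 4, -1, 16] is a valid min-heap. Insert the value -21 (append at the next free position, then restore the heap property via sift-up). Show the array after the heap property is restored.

append -21 at index 12 → [-13, -11, 1, -8, -7, 2, 9, -4, -5, 4, -1, 16, -21]
-21 < parent 2 at index 5, swap → [-13, -11, 1, -8, -7, -21, 9, -4, -5, 4, -1, 16, 2]
-21 < parent 1 at index 2, swap → [-13, -11, -21, -8, -7, 1, 9, -4, -5, 4, -1, 16, 2]
-21 < parent -13 at index 0, swap → [-21, -11, -13, -8, -7, 1, 9, -4, -5, 4, -1, 16, 2]

[-21, -11, -13, -8, -7, 1, 9, -4, -5, 4, -1, 16, 2]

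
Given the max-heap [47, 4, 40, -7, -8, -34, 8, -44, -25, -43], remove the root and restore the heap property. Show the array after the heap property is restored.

remove root 47; move last element -43 to root → [-43, 4, 40, -7, -8, -34, 8, -44, -25]
-43 vs larger child 40 at index 2, swap → [40, 4, -43, -7, -8, -34, 8, -44, -25]
-43 vs larger child 8 at index 6, swap → [40, 4, 8, -7, -8, -34, -43, -44, -25]

[40, 4, 8, -7, -8, -34, -43, -44, -25]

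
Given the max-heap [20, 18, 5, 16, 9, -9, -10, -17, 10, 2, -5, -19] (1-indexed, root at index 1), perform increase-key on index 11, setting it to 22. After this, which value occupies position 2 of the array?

set index 11 from -5 to 22 → [20, 18, 5, 16, 9, -9, -10, -17, 10, 2, 22, -19]
22 > parent 9 at index 5, swap → [20, 18, 5, 16, 22, -9, -10, -17, 10, 2, 9, -19]
22 > parent 18 at index 2, swap → [20, 22, 5, 16, 18, -9, -10, -17, 10, 2, 9, -19]
22 > parent 20 at index 1, swap → [22, 20, 5, 16, 18, -9, -10, -17, 10, 2, 9, -19]
resulting array: [22, 20, 5, 16, 18, -9, -10, -17, 10, 2, 9, -19]

20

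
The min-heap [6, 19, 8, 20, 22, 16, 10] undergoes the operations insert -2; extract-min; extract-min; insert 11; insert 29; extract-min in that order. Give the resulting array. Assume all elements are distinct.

[10, 19, 11, 20, 22, 16, 29]

insert -2:
  append -2 at index 7 → [6, 19, 8, 20, 22, 16, 10, -2]
  -2 < parent 20 at index 3, swap → [6, 19, 8, -2, 22, 16, 10, 20]
  -2 < parent 19 at index 1, swap → [6, -2, 8, 19, 22, 16, 10, 20]
  -2 < parent 6 at index 0, swap → [-2, 6, 8, 19, 22, 16, 10, 20]
extract-min → returns -2:
  remove root -2; move last element 20 to root → [20, 6, 8, 19, 22, 16, 10]
  20 vs smaller child 6 at index 1, swap → [6, 20, 8, 19, 22, 16, 10]
  20 vs smaller child 19 at index 3, swap → [6, 19, 8, 20, 22, 16, 10]
extract-min → returns 6:
  remove root 6; move last element 10 to root → [10, 19, 8, 20, 22, 16]
  10 vs smaller child 8 at index 2, swap → [8, 19, 10, 20, 22, 16]
insert 11:
  append 11 at index 6 → [8, 19, 10, 20, 22, 16, 11] (no swap needed)
insert 29:
  append 29 at index 7 → [8, 19, 10, 20, 22, 16, 11, 29] (no swap needed)
extract-min → returns 8:
  remove root 8; move last element 29 to root → [29, 19, 10, 20, 22, 16, 11]
  29 vs smaller child 10 at index 2, swap → [10, 19, 29, 20, 22, 16, 11]
  29 vs smaller child 11 at index 6, swap → [10, 19, 11, 20, 22, 16, 29]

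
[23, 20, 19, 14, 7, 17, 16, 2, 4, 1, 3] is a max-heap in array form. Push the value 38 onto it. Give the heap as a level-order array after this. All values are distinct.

append 38 at index 11 → [23, 20, 19, 14, 7, 17, 16, 2, 4, 1, 3, 38]
38 > parent 17 at index 5, swap → [23, 20, 19, 14, 7, 38, 16, 2, 4, 1, 3, 17]
38 > parent 19 at index 2, swap → [23, 20, 38, 14, 7, 19, 16, 2, 4, 1, 3, 17]
38 > parent 23 at index 0, swap → [38, 20, 23, 14, 7, 19, 16, 2, 4, 1, 3, 17]

[38, 20, 23, 14, 7, 19, 16, 2, 4, 1, 3, 17]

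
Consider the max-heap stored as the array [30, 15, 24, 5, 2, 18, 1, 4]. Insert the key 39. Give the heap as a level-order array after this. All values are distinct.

append 39 at index 8 → [30, 15, 24, 5, 2, 18, 1, 4, 39]
39 > parent 5 at index 3, swap → [30, 15, 24, 39, 2, 18, 1, 4, 5]
39 > parent 15 at index 1, swap → [30, 39, 24, 15, 2, 18, 1, 4, 5]
39 > parent 30 at index 0, swap → [39, 30, 24, 15, 2, 18, 1, 4, 5]

[39, 30, 24, 15, 2, 18, 1, 4, 5]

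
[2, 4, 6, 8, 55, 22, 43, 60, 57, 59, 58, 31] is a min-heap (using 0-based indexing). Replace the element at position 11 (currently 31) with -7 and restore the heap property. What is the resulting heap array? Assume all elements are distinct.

set index 11 from 31 to -7 → [2, 4, 6, 8, 55, 22, 43, 60, 57, 59, 58, -7]
-7 < parent 22 at index 5, swap → [2, 4, 6, 8, 55, -7, 43, 60, 57, 59, 58, 22]
-7 < parent 6 at index 2, swap → [2, 4, -7, 8, 55, 6, 43, 60, 57, 59, 58, 22]
-7 < parent 2 at index 0, swap → [-7, 4, 2, 8, 55, 6, 43, 60, 57, 59, 58, 22]

[-7, 4, 2, 8, 55, 6, 43, 60, 57, 59, 58, 22]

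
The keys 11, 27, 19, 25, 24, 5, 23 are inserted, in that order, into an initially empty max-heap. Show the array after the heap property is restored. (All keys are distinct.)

[27, 25, 23, 11, 24, 5, 19]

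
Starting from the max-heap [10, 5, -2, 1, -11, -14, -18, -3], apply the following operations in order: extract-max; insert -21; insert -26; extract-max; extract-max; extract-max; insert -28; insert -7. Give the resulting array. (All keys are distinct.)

[-3, -7, -14, -11, -18, -26, -28, -21]

extract-max → returns 10:
  remove root 10; move last element -3 to root → [-3, 5, -2, 1, -11, -14, -18]
  -3 vs larger child 5 at index 1, swap → [5, -3, -2, 1, -11, -14, -18]
  -3 vs larger child 1 at index 3, swap → [5, 1, -2, -3, -11, -14, -18]
insert -21:
  append -21 at index 7 → [5, 1, -2, -3, -11, -14, -18, -21] (no swap needed)
insert -26:
  append -26 at index 8 → [5, 1, -2, -3, -11, -14, -18, -21, -26] (no swap needed)
extract-max → returns 5:
  remove root 5; move last element -26 to root → [-26, 1, -2, -3, -11, -14, -18, -21]
  -26 vs larger child 1 at index 1, swap → [1, -26, -2, -3, -11, -14, -18, -21]
  -26 vs larger child -3 at index 3, swap → [1, -3, -2, -26, -11, -14, -18, -21]
  -26 vs only child -21 at index 7, swap → [1, -3, -2, -21, -11, -14, -18, -26]
extract-max → returns 1:
  remove root 1; move last element -26 to root → [-26, -3, -2, -21, -11, -14, -18]
  -26 vs larger child -2 at index 2, swap → [-2, -3, -26, -21, -11, -14, -18]
  -26 vs larger child -14 at index 5, swap → [-2, -3, -14, -21, -11, -26, -18]
extract-max → returns -2:
  remove root -2; move last element -18 to root → [-18, -3, -14, -21, -11, -26]
  -18 vs larger child -3 at index 1, swap → [-3, -18, -14, -21, -11, -26]
  -18 vs larger child -11 at index 4, swap → [-3, -11, -14, -21, -18, -26]
insert -28:
  append -28 at index 6 → [-3, -11, -14, -21, -18, -26, -28] (no swap needed)
insert -7:
  append -7 at index 7 → [-3, -11, -14, -21, -18, -26, -28, -7]
  -7 > parent -21 at index 3, swap → [-3, -11, -14, -7, -18, -26, -28, -21]
  -7 > parent -11 at index 1, swap → [-3, -7, -14, -11, -18, -26, -28, -21]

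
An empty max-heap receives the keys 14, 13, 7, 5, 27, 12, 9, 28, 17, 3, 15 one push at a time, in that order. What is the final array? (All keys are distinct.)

[28, 27, 12, 17, 15, 7, 9, 5, 14, 3, 13]

Insert 14:
  append 14 at index 0 → [14] (no swap needed)
Insert 13:
  append 13 at index 1 → [14, 13] (no swap needed)
Insert 7:
  append 7 at index 2 → [14, 13, 7] (no swap needed)
Insert 5:
  append 5 at index 3 → [14, 13, 7, 5] (no swap needed)
Insert 27:
  append 27 at index 4 → [14, 13, 7, 5, 27]
  27 > parent 13 at index 1, swap → [14, 27, 7, 5, 13]
  27 > parent 14 at index 0, swap → [27, 14, 7, 5, 13]
Insert 12:
  append 12 at index 5 → [27, 14, 7, 5, 13, 12]
  12 > parent 7 at index 2, swap → [27, 14, 12, 5, 13, 7]
Insert 9:
  append 9 at index 6 → [27, 14, 12, 5, 13, 7, 9] (no swap needed)
Insert 28:
  append 28 at index 7 → [27, 14, 12, 5, 13, 7, 9, 28]
  28 > parent 5 at index 3, swap → [27, 14, 12, 28, 13, 7, 9, 5]
  28 > parent 14 at index 1, swap → [27, 28, 12, 14, 13, 7, 9, 5]
  28 > parent 27 at index 0, swap → [28, 27, 12, 14, 13, 7, 9, 5]
Insert 17:
  append 17 at index 8 → [28, 27, 12, 14, 13, 7, 9, 5, 17]
  17 > parent 14 at index 3, swap → [28, 27, 12, 17, 13, 7, 9, 5, 14]
Insert 3:
  append 3 at index 9 → [28, 27, 12, 17, 13, 7, 9, 5, 14, 3] (no swap needed)
Insert 15:
  append 15 at index 10 → [28, 27, 12, 17, 13, 7, 9, 5, 14, 3, 15]
  15 > parent 13 at index 4, swap → [28, 27, 12, 17, 15, 7, 9, 5, 14, 3, 13]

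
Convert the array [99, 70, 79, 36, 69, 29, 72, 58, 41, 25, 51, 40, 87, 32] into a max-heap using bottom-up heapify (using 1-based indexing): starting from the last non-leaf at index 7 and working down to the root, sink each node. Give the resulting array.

sift down from index 7: already satisfies heap property
sift down from index 6:
  29 vs larger child 87 at index 13, swap → [99, 70, 79, 36, 69, 87, 72, 58, 41, 25, 51, 40, 29, 32]
sift down from index 5: already satisfies heap property
sift down from index 4:
  36 vs larger child 58 at index 8, swap → [99, 70, 79, 58, 69, 87, 72, 36, 41, 25, 51, 40, 29, 32]
sift down from index 3:
  79 vs larger child 87 at index 6, swap → [99, 70, 87, 58, 69, 79, 72, 36, 41, 25, 51, 40, 29, 32]
sift down from index 2: already satisfies heap property
sift down from index 1: already satisfies heap property

[99, 70, 87, 58, 69, 79, 72, 36, 41, 25, 51, 40, 29, 32]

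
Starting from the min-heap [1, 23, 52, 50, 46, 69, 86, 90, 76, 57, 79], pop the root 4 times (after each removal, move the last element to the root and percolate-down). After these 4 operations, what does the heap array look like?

[52, 57, 69, 76, 79, 90, 86]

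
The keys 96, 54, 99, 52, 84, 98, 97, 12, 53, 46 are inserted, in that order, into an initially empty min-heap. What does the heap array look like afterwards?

[12, 46, 97, 53, 52, 99, 98, 96, 54, 84]

Insert 96:
  append 96 at index 0 → [96] (no swap needed)
Insert 54:
  append 54 at index 1 → [96, 54]
  54 < parent 96 at index 0, swap → [54, 96]
Insert 99:
  append 99 at index 2 → [54, 96, 99] (no swap needed)
Insert 52:
  append 52 at index 3 → [54, 96, 99, 52]
  52 < parent 96 at index 1, swap → [54, 52, 99, 96]
  52 < parent 54 at index 0, swap → [52, 54, 99, 96]
Insert 84:
  append 84 at index 4 → [52, 54, 99, 96, 84] (no swap needed)
Insert 98:
  append 98 at index 5 → [52, 54, 99, 96, 84, 98]
  98 < parent 99 at index 2, swap → [52, 54, 98, 96, 84, 99]
Insert 97:
  append 97 at index 6 → [52, 54, 98, 96, 84, 99, 97]
  97 < parent 98 at index 2, swap → [52, 54, 97, 96, 84, 99, 98]
Insert 12:
  append 12 at index 7 → [52, 54, 97, 96, 84, 99, 98, 12]
  12 < parent 96 at index 3, swap → [52, 54, 97, 12, 84, 99, 98, 96]
  12 < parent 54 at index 1, swap → [52, 12, 97, 54, 84, 99, 98, 96]
  12 < parent 52 at index 0, swap → [12, 52, 97, 54, 84, 99, 98, 96]
Insert 53:
  append 53 at index 8 → [12, 52, 97, 54, 84, 99, 98, 96, 53]
  53 < parent 54 at index 3, swap → [12, 52, 97, 53, 84, 99, 98, 96, 54]
Insert 46:
  append 46 at index 9 → [12, 52, 97, 53, 84, 99, 98, 96, 54, 46]
  46 < parent 84 at index 4, swap → [12, 52, 97, 53, 46, 99, 98, 96, 54, 84]
  46 < parent 52 at index 1, swap → [12, 46, 97, 53, 52, 99, 98, 96, 54, 84]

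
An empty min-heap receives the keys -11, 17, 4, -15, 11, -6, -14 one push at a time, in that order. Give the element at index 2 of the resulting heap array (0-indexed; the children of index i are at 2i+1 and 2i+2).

-14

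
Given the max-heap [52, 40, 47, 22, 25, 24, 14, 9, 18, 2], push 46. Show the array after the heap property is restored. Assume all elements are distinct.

[52, 46, 47, 22, 40, 24, 14, 9, 18, 2, 25]

append 46 at index 10 → [52, 40, 47, 22, 25, 24, 14, 9, 18, 2, 46]
46 > parent 25 at index 4, swap → [52, 40, 47, 22, 46, 24, 14, 9, 18, 2, 25]
46 > parent 40 at index 1, swap → [52, 46, 47, 22, 40, 24, 14, 9, 18, 2, 25]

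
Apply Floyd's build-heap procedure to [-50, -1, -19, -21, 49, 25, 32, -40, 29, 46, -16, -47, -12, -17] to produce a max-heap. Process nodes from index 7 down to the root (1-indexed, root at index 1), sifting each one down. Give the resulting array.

[49, 46, 32, 29, -1, 25, -17, -40, -21, -50, -16, -47, -12, -19]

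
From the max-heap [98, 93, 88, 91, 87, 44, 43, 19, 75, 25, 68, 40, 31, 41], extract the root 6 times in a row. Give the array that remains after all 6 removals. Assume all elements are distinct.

extract-max #1 returns 98:
  remove root 98; move last element 41 to root → [41, 93, 88, 91, 87, 44, 43, 19, 75, 25, 68, 40, 31]
  41 vs larger child 93 at index 1, swap → [93, 41, 88, 91, 87, 44, 43, 19, 75, 25, 68, 40, 31]
  41 vs larger child 91 at index 3, swap → [93, 91, 88, 41, 87, 44, 43, 19, 75, 25, 68, 40, 31]
  41 vs larger child 75 at index 8, swap → [93, 91, 88, 75, 87, 44, 43, 19, 41, 25, 68, 40, 31]
extract-max #2 returns 93:
  remove root 93; move last element 31 to root → [31, 91, 88, 75, 87, 44, 43, 19, 41, 25, 68, 40]
  31 vs larger child 91 at index 1, swap → [91, 31, 88, 75, 87, 44, 43, 19, 41, 25, 68, 40]
  31 vs larger child 87 at index 4, swap → [91, 87, 88, 75, 31, 44, 43, 19, 41, 25, 68, 40]
  31 vs larger child 68 at index 10, swap → [91, 87, 88, 75, 68, 44, 43, 19, 41, 25, 31, 40]
extract-max #3 returns 91:
  remove root 91; move last element 40 to root → [40, 87, 88, 75, 68, 44, 43, 19, 41, 25, 31]
  40 vs larger child 88 at index 2, swap → [88, 87, 40, 75, 68, 44, 43, 19, 41, 25, 31]
  40 vs larger child 44 at index 5, swap → [88, 87, 44, 75, 68, 40, 43, 19, 41, 25, 31]
extract-max #4 returns 88:
  remove root 88; move last element 31 to root → [31, 87, 44, 75, 68, 40, 43, 19, 41, 25]
  31 vs larger child 87 at index 1, swap → [87, 31, 44, 75, 68, 40, 43, 19, 41, 25]
  31 vs larger child 75 at index 3, swap → [87, 75, 44, 31, 68, 40, 43, 19, 41, 25]
  31 vs larger child 41 at index 8, swap → [87, 75, 44, 41, 68, 40, 43, 19, 31, 25]
extract-max #5 returns 87:
  remove root 87; move last element 25 to root → [25, 75, 44, 41, 68, 40, 43, 19, 31]
  25 vs larger child 75 at index 1, swap → [75, 25, 44, 41, 68, 40, 43, 19, 31]
  25 vs larger child 68 at index 4, swap → [75, 68, 44, 41, 25, 40, 43, 19, 31]
extract-max #6 returns 75:
  remove root 75; move last element 31 to root → [31, 68, 44, 41, 25, 40, 43, 19]
  31 vs larger child 68 at index 1, swap → [68, 31, 44, 41, 25, 40, 43, 19]
  31 vs larger child 41 at index 3, swap → [68, 41, 44, 31, 25, 40, 43, 19]

[68, 41, 44, 31, 25, 40, 43, 19]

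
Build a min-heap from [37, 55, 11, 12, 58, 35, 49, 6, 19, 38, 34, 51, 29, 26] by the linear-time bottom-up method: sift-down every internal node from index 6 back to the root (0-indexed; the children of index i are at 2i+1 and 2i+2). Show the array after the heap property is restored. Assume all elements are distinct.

[6, 12, 11, 19, 34, 29, 26, 55, 37, 38, 58, 51, 35, 49]

sift down from index 6:
  49 vs only child 26 at index 13, swap → [37, 55, 11, 12, 58, 35, 26, 6, 19, 38, 34, 51, 29, 49]
sift down from index 5:
  35 vs smaller child 29 at index 12, swap → [37, 55, 11, 12, 58, 29, 26, 6, 19, 38, 34, 51, 35, 49]
sift down from index 4:
  58 vs smaller child 34 at index 10, swap → [37, 55, 11, 12, 34, 29, 26, 6, 19, 38, 58, 51, 35, 49]
sift down from index 3:
  12 vs smaller child 6 at index 7, swap → [37, 55, 11, 6, 34, 29, 26, 12, 19, 38, 58, 51, 35, 49]
sift down from index 2: already satisfies heap property
sift down from index 1:
  55 vs smaller child 6 at index 3, swap → [37, 6, 11, 55, 34, 29, 26, 12, 19, 38, 58, 51, 35, 49]
  55 vs smaller child 12 at index 7, swap → [37, 6, 11, 12, 34, 29, 26, 55, 19, 38, 58, 51, 35, 49]
sift down from index 0:
  37 vs smaller child 6 at index 1, swap → [6, 37, 11, 12, 34, 29, 26, 55, 19, 38, 58, 51, 35, 49]
  37 vs smaller child 12 at index 3, swap → [6, 12, 11, 37, 34, 29, 26, 55, 19, 38, 58, 51, 35, 49]
  37 vs smaller child 19 at index 8, swap → [6, 12, 11, 19, 34, 29, 26, 55, 37, 38, 58, 51, 35, 49]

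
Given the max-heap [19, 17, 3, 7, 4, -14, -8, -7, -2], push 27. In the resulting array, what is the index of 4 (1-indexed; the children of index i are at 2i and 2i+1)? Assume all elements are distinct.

append 27 at index 10 → [19, 17, 3, 7, 4, -14, -8, -7, -2, 27]
27 > parent 4 at index 5, swap → [19, 17, 3, 7, 27, -14, -8, -7, -2, 4]
27 > parent 17 at index 2, swap → [19, 27, 3, 7, 17, -14, -8, -7, -2, 4]
27 > parent 19 at index 1, swap → [27, 19, 3, 7, 17, -14, -8, -7, -2, 4]
resulting array: [27, 19, 3, 7, 17, -14, -8, -7, -2, 4]

10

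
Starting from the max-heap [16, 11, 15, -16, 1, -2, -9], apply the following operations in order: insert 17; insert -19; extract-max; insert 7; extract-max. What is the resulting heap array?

[15, 11, -2, 7, 1, -16, -9, -19]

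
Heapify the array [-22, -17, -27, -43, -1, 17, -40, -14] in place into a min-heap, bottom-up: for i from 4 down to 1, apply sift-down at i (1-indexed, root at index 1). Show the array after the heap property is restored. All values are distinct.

[-43, -22, -40, -17, -1, 17, -27, -14]

sift down from index 4: already satisfies heap property
sift down from index 3:
  -27 vs smaller child -40 at index 7, swap → [-22, -17, -40, -43, -1, 17, -27, -14]
sift down from index 2:
  -17 vs smaller child -43 at index 4, swap → [-22, -43, -40, -17, -1, 17, -27, -14]
sift down from index 1:
  -22 vs smaller child -43 at index 2, swap → [-43, -22, -40, -17, -1, 17, -27, -14]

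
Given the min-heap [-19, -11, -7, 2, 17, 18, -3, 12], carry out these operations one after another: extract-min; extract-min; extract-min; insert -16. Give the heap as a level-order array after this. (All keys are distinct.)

[-16, 2, -3, 12, 17, 18]

extract-min → returns -19:
  remove root -19; move last element 12 to root → [12, -11, -7, 2, 17, 18, -3]
  12 vs smaller child -11 at index 1, swap → [-11, 12, -7, 2, 17, 18, -3]
  12 vs smaller child 2 at index 3, swap → [-11, 2, -7, 12, 17, 18, -3]
extract-min → returns -11:
  remove root -11; move last element -3 to root → [-3, 2, -7, 12, 17, 18]
  -3 vs smaller child -7 at index 2, swap → [-7, 2, -3, 12, 17, 18]
extract-min → returns -7:
  remove root -7; move last element 18 to root → [18, 2, -3, 12, 17]
  18 vs smaller child -3 at index 2, swap → [-3, 2, 18, 12, 17]
insert -16:
  append -16 at index 5 → [-3, 2, 18, 12, 17, -16]
  -16 < parent 18 at index 2, swap → [-3, 2, -16, 12, 17, 18]
  -16 < parent -3 at index 0, swap → [-16, 2, -3, 12, 17, 18]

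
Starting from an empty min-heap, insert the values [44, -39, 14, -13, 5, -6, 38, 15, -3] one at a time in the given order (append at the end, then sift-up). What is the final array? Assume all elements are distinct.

[-39, -13, -6, -3, 5, 14, 38, 44, 15]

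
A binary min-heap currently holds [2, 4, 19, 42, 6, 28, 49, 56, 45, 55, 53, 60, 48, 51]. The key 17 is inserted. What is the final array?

[2, 4, 17, 42, 6, 28, 19, 56, 45, 55, 53, 60, 48, 51, 49]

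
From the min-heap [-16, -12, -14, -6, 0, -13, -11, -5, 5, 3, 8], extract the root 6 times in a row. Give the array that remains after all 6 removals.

[-5, 0, 3, 5, 8]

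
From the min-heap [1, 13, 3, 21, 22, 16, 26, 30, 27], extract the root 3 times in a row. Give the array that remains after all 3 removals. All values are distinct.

[16, 21, 26, 30, 22, 27]

extract-min #1 returns 1:
  remove root 1; move last element 27 to root → [27, 13, 3, 21, 22, 16, 26, 30]
  27 vs smaller child 3 at index 2, swap → [3, 13, 27, 21, 22, 16, 26, 30]
  27 vs smaller child 16 at index 5, swap → [3, 13, 16, 21, 22, 27, 26, 30]
extract-min #2 returns 3:
  remove root 3; move last element 30 to root → [30, 13, 16, 21, 22, 27, 26]
  30 vs smaller child 13 at index 1, swap → [13, 30, 16, 21, 22, 27, 26]
  30 vs smaller child 21 at index 3, swap → [13, 21, 16, 30, 22, 27, 26]
extract-min #3 returns 13:
  remove root 13; move last element 26 to root → [26, 21, 16, 30, 22, 27]
  26 vs smaller child 16 at index 2, swap → [16, 21, 26, 30, 22, 27]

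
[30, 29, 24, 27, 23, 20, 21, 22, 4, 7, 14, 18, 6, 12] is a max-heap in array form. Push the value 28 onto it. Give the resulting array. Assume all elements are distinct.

[30, 29, 28, 27, 23, 20, 24, 22, 4, 7, 14, 18, 6, 12, 21]

append 28 at index 14 → [30, 29, 24, 27, 23, 20, 21, 22, 4, 7, 14, 18, 6, 12, 28]
28 > parent 21 at index 6, swap → [30, 29, 24, 27, 23, 20, 28, 22, 4, 7, 14, 18, 6, 12, 21]
28 > parent 24 at index 2, swap → [30, 29, 28, 27, 23, 20, 24, 22, 4, 7, 14, 18, 6, 12, 21]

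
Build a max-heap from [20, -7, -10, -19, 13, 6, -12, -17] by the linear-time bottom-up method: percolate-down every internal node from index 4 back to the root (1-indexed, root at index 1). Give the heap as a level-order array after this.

[20, 13, 6, -17, -7, -10, -12, -19]

sift down from index 4:
  -19 vs only child -17 at index 8, swap → [20, -7, -10, -17, 13, 6, -12, -19]
sift down from index 3:
  -10 vs larger child 6 at index 6, swap → [20, -7, 6, -17, 13, -10, -12, -19]
sift down from index 2:
  -7 vs larger child 13 at index 5, swap → [20, 13, 6, -17, -7, -10, -12, -19]
sift down from index 1: already satisfies heap property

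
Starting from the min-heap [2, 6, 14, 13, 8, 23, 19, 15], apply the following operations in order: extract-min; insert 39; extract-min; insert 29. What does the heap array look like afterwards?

[8, 13, 14, 29, 15, 23, 19, 39]

extract-min → returns 2:
  remove root 2; move last element 15 to root → [15, 6, 14, 13, 8, 23, 19]
  15 vs smaller child 6 at index 1, swap → [6, 15, 14, 13, 8, 23, 19]
  15 vs smaller child 8 at index 4, swap → [6, 8, 14, 13, 15, 23, 19]
insert 39:
  append 39 at index 7 → [6, 8, 14, 13, 15, 23, 19, 39] (no swap needed)
extract-min → returns 6:
  remove root 6; move last element 39 to root → [39, 8, 14, 13, 15, 23, 19]
  39 vs smaller child 8 at index 1, swap → [8, 39, 14, 13, 15, 23, 19]
  39 vs smaller child 13 at index 3, swap → [8, 13, 14, 39, 15, 23, 19]
insert 29:
  append 29 at index 7 → [8, 13, 14, 39, 15, 23, 19, 29]
  29 < parent 39 at index 3, swap → [8, 13, 14, 29, 15, 23, 19, 39]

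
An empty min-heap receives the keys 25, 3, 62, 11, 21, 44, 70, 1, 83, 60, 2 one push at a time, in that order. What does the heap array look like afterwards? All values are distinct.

[1, 2, 44, 11, 3, 62, 70, 25, 83, 60, 21]

Insert 25:
  append 25 at index 0 → [25] (no swap needed)
Insert 3:
  append 3 at index 1 → [25, 3]
  3 < parent 25 at index 0, swap → [3, 25]
Insert 62:
  append 62 at index 2 → [3, 25, 62] (no swap needed)
Insert 11:
  append 11 at index 3 → [3, 25, 62, 11]
  11 < parent 25 at index 1, swap → [3, 11, 62, 25]
Insert 21:
  append 21 at index 4 → [3, 11, 62, 25, 21] (no swap needed)
Insert 44:
  append 44 at index 5 → [3, 11, 62, 25, 21, 44]
  44 < parent 62 at index 2, swap → [3, 11, 44, 25, 21, 62]
Insert 70:
  append 70 at index 6 → [3, 11, 44, 25, 21, 62, 70] (no swap needed)
Insert 1:
  append 1 at index 7 → [3, 11, 44, 25, 21, 62, 70, 1]
  1 < parent 25 at index 3, swap → [3, 11, 44, 1, 21, 62, 70, 25]
  1 < parent 11 at index 1, swap → [3, 1, 44, 11, 21, 62, 70, 25]
  1 < parent 3 at index 0, swap → [1, 3, 44, 11, 21, 62, 70, 25]
Insert 83:
  append 83 at index 8 → [1, 3, 44, 11, 21, 62, 70, 25, 83] (no swap needed)
Insert 60:
  append 60 at index 9 → [1, 3, 44, 11, 21, 62, 70, 25, 83, 60] (no swap needed)
Insert 2:
  append 2 at index 10 → [1, 3, 44, 11, 21, 62, 70, 25, 83, 60, 2]
  2 < parent 21 at index 4, swap → [1, 3, 44, 11, 2, 62, 70, 25, 83, 60, 21]
  2 < parent 3 at index 1, swap → [1, 2, 44, 11, 3, 62, 70, 25, 83, 60, 21]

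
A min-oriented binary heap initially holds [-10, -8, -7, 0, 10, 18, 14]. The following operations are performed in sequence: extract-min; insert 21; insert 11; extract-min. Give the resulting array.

[-7, 0, 14, 11, 10, 18, 21]

extract-min → returns -10:
  remove root -10; move last element 14 to root → [14, -8, -7, 0, 10, 18]
  14 vs smaller child -8 at index 1, swap → [-8, 14, -7, 0, 10, 18]
  14 vs smaller child 0 at index 3, swap → [-8, 0, -7, 14, 10, 18]
insert 21:
  append 21 at index 6 → [-8, 0, -7, 14, 10, 18, 21] (no swap needed)
insert 11:
  append 11 at index 7 → [-8, 0, -7, 14, 10, 18, 21, 11]
  11 < parent 14 at index 3, swap → [-8, 0, -7, 11, 10, 18, 21, 14]
extract-min → returns -8:
  remove root -8; move last element 14 to root → [14, 0, -7, 11, 10, 18, 21]
  14 vs smaller child -7 at index 2, swap → [-7, 0, 14, 11, 10, 18, 21]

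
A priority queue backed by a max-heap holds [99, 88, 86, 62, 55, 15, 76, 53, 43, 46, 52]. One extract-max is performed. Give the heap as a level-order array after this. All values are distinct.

[88, 62, 86, 53, 55, 15, 76, 52, 43, 46]

remove root 99; move last element 52 to root → [52, 88, 86, 62, 55, 15, 76, 53, 43, 46]
52 vs larger child 88 at index 1, swap → [88, 52, 86, 62, 55, 15, 76, 53, 43, 46]
52 vs larger child 62 at index 3, swap → [88, 62, 86, 52, 55, 15, 76, 53, 43, 46]
52 vs larger child 53 at index 7, swap → [88, 62, 86, 53, 55, 15, 76, 52, 43, 46]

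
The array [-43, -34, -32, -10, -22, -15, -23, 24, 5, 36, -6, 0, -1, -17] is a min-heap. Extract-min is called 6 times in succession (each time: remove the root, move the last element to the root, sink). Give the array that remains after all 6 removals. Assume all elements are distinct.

[-15, -10, -1, 5, -6, 0, 36, 24]

extract-min #1 returns -43:
  remove root -43; move last element -17 to root → [-17, -34, -32, -10, -22, -15, -23, 24, 5, 36, -6, 0, -1]
  -17 vs smaller child -34 at index 1, swap → [-34, -17, -32, -10, -22, -15, -23, 24, 5, 36, -6, 0, -1]
  -17 vs smaller child -22 at index 4, swap → [-34, -22, -32, -10, -17, -15, -23, 24, 5, 36, -6, 0, -1]
extract-min #2 returns -34:
  remove root -34; move last element -1 to root → [-1, -22, -32, -10, -17, -15, -23, 24, 5, 36, -6, 0]
  -1 vs smaller child -32 at index 2, swap → [-32, -22, -1, -10, -17, -15, -23, 24, 5, 36, -6, 0]
  -1 vs smaller child -23 at index 6, swap → [-32, -22, -23, -10, -17, -15, -1, 24, 5, 36, -6, 0]
extract-min #3 returns -32:
  remove root -32; move last element 0 to root → [0, -22, -23, -10, -17, -15, -1, 24, 5, 36, -6]
  0 vs smaller child -23 at index 2, swap → [-23, -22, 0, -10, -17, -15, -1, 24, 5, 36, -6]
  0 vs smaller child -15 at index 5, swap → [-23, -22, -15, -10, -17, 0, -1, 24, 5, 36, -6]
extract-min #4 returns -23:
  remove root -23; move last element -6 to root → [-6, -22, -15, -10, -17, 0, -1, 24, 5, 36]
  -6 vs smaller child -22 at index 1, swap → [-22, -6, -15, -10, -17, 0, -1, 24, 5, 36]
  -6 vs smaller child -17 at index 4, swap → [-22, -17, -15, -10, -6, 0, -1, 24, 5, 36]
extract-min #5 returns -22:
  remove root -22; move last element 36 to root → [36, -17, -15, -10, -6, 0, -1, 24, 5]
  36 vs smaller child -17 at index 1, swap → [-17, 36, -15, -10, -6, 0, -1, 24, 5]
  36 vs smaller child -10 at index 3, swap → [-17, -10, -15, 36, -6, 0, -1, 24, 5]
  36 vs smaller child 5 at index 8, swap → [-17, -10, -15, 5, -6, 0, -1, 24, 36]
extract-min #6 returns -17:
  remove root -17; move last element 36 to root → [36, -10, -15, 5, -6, 0, -1, 24]
  36 vs smaller child -15 at index 2, swap → [-15, -10, 36, 5, -6, 0, -1, 24]
  36 vs smaller child -1 at index 6, swap → [-15, -10, -1, 5, -6, 0, 36, 24]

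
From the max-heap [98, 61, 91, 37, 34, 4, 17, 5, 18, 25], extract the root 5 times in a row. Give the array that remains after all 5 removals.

extract-max #1 returns 98:
  remove root 98; move last element 25 to root → [25, 61, 91, 37, 34, 4, 17, 5, 18]
  25 vs larger child 91 at index 2, swap → [91, 61, 25, 37, 34, 4, 17, 5, 18]
extract-max #2 returns 91:
  remove root 91; move last element 18 to root → [18, 61, 25, 37, 34, 4, 17, 5]
  18 vs larger child 61 at index 1, swap → [61, 18, 25, 37, 34, 4, 17, 5]
  18 vs larger child 37 at index 3, swap → [61, 37, 25, 18, 34, 4, 17, 5]
extract-max #3 returns 61:
  remove root 61; move last element 5 to root → [5, 37, 25, 18, 34, 4, 17]
  5 vs larger child 37 at index 1, swap → [37, 5, 25, 18, 34, 4, 17]
  5 vs larger child 34 at index 4, swap → [37, 34, 25, 18, 5, 4, 17]
extract-max #4 returns 37:
  remove root 37; move last element 17 to root → [17, 34, 25, 18, 5, 4]
  17 vs larger child 34 at index 1, swap → [34, 17, 25, 18, 5, 4]
  17 vs larger child 18 at index 3, swap → [34, 18, 25, 17, 5, 4]
extract-max #5 returns 34:
  remove root 34; move last element 4 to root → [4, 18, 25, 17, 5]
  4 vs larger child 25 at index 2, swap → [25, 18, 4, 17, 5]

[25, 18, 4, 17, 5]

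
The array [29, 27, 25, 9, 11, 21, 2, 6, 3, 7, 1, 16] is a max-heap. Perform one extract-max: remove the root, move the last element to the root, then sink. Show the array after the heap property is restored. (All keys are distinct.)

remove root 29; move last element 16 to root → [16, 27, 25, 9, 11, 21, 2, 6, 3, 7, 1]
16 vs larger child 27 at index 1, swap → [27, 16, 25, 9, 11, 21, 2, 6, 3, 7, 1]

[27, 16, 25, 9, 11, 21, 2, 6, 3, 7, 1]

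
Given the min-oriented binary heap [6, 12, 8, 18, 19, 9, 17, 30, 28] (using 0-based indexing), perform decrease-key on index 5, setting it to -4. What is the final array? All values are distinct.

set index 5 from 9 to -4 → [6, 12, 8, 18, 19, -4, 17, 30, 28]
-4 < parent 8 at index 2, swap → [6, 12, -4, 18, 19, 8, 17, 30, 28]
-4 < parent 6 at index 0, swap → [-4, 12, 6, 18, 19, 8, 17, 30, 28]

[-4, 12, 6, 18, 19, 8, 17, 30, 28]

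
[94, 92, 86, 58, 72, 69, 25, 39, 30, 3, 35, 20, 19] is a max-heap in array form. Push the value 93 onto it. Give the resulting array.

[94, 92, 93, 58, 72, 69, 86, 39, 30, 3, 35, 20, 19, 25]

append 93 at index 13 → [94, 92, 86, 58, 72, 69, 25, 39, 30, 3, 35, 20, 19, 93]
93 > parent 25 at index 6, swap → [94, 92, 86, 58, 72, 69, 93, 39, 30, 3, 35, 20, 19, 25]
93 > parent 86 at index 2, swap → [94, 92, 93, 58, 72, 69, 86, 39, 30, 3, 35, 20, 19, 25]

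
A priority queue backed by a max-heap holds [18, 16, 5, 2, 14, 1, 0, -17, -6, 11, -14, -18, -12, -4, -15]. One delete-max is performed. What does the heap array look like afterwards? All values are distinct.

[16, 14, 5, 2, 11, 1, 0, -17, -6, -15, -14, -18, -12, -4]

remove root 18; move last element -15 to root → [-15, 16, 5, 2, 14, 1, 0, -17, -6, 11, -14, -18, -12, -4]
-15 vs larger child 16 at index 1, swap → [16, -15, 5, 2, 14, 1, 0, -17, -6, 11, -14, -18, -12, -4]
-15 vs larger child 14 at index 4, swap → [16, 14, 5, 2, -15, 1, 0, -17, -6, 11, -14, -18, -12, -4]
-15 vs larger child 11 at index 9, swap → [16, 14, 5, 2, 11, 1, 0, -17, -6, -15, -14, -18, -12, -4]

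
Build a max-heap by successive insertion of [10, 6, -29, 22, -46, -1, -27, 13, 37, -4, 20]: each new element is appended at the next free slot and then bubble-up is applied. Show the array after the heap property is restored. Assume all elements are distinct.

[37, 22, -1, 13, 20, -29, -27, 6, 10, -46, -4]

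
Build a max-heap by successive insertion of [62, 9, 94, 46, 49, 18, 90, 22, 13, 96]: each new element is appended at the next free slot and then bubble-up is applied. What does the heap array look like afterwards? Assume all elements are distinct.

Insert 62:
  append 62 at index 0 → [62] (no swap needed)
Insert 9:
  append 9 at index 1 → [62, 9] (no swap needed)
Insert 94:
  append 94 at index 2 → [62, 9, 94]
  94 > parent 62 at index 0, swap → [94, 9, 62]
Insert 46:
  append 46 at index 3 → [94, 9, 62, 46]
  46 > parent 9 at index 1, swap → [94, 46, 62, 9]
Insert 49:
  append 49 at index 4 → [94, 46, 62, 9, 49]
  49 > parent 46 at index 1, swap → [94, 49, 62, 9, 46]
Insert 18:
  append 18 at index 5 → [94, 49, 62, 9, 46, 18] (no swap needed)
Insert 90:
  append 90 at index 6 → [94, 49, 62, 9, 46, 18, 90]
  90 > parent 62 at index 2, swap → [94, 49, 90, 9, 46, 18, 62]
Insert 22:
  append 22 at index 7 → [94, 49, 90, 9, 46, 18, 62, 22]
  22 > parent 9 at index 3, swap → [94, 49, 90, 22, 46, 18, 62, 9]
Insert 13:
  append 13 at index 8 → [94, 49, 90, 22, 46, 18, 62, 9, 13] (no swap needed)
Insert 96:
  append 96 at index 9 → [94, 49, 90, 22, 46, 18, 62, 9, 13, 96]
  96 > parent 46 at index 4, swap → [94, 49, 90, 22, 96, 18, 62, 9, 13, 46]
  96 > parent 49 at index 1, swap → [94, 96, 90, 22, 49, 18, 62, 9, 13, 46]
  96 > parent 94 at index 0, swap → [96, 94, 90, 22, 49, 18, 62, 9, 13, 46]

[96, 94, 90, 22, 49, 18, 62, 9, 13, 46]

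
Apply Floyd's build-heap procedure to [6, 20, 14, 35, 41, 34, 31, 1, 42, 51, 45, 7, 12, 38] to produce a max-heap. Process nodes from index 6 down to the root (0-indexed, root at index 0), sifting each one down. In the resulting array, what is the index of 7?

11

sift down from index 6:
  31 vs only child 38 at index 13, swap → [6, 20, 14, 35, 41, 34, 38, 1, 42, 51, 45, 7, 12, 31]
sift down from index 5: already satisfies heap property
sift down from index 4:
  41 vs larger child 51 at index 9, swap → [6, 20, 14, 35, 51, 34, 38, 1, 42, 41, 45, 7, 12, 31]
sift down from index 3:
  35 vs larger child 42 at index 8, swap → [6, 20, 14, 42, 51, 34, 38, 1, 35, 41, 45, 7, 12, 31]
sift down from index 2:
  14 vs larger child 38 at index 6, swap → [6, 20, 38, 42, 51, 34, 14, 1, 35, 41, 45, 7, 12, 31]
  14 vs only child 31 at index 13, swap → [6, 20, 38, 42, 51, 34, 31, 1, 35, 41, 45, 7, 12, 14]
sift down from index 1:
  20 vs larger child 51 at index 4, swap → [6, 51, 38, 42, 20, 34, 31, 1, 35, 41, 45, 7, 12, 14]
  20 vs larger child 45 at index 10, swap → [6, 51, 38, 42, 45, 34, 31, 1, 35, 41, 20, 7, 12, 14]
sift down from index 0:
  6 vs larger child 51 at index 1, swap → [51, 6, 38, 42, 45, 34, 31, 1, 35, 41, 20, 7, 12, 14]
  6 vs larger child 45 at index 4, swap → [51, 45, 38, 42, 6, 34, 31, 1, 35, 41, 20, 7, 12, 14]
  6 vs larger child 41 at index 9, swap → [51, 45, 38, 42, 41, 34, 31, 1, 35, 6, 20, 7, 12, 14]
resulting array: [51, 45, 38, 42, 41, 34, 31, 1, 35, 6, 20, 7, 12, 14]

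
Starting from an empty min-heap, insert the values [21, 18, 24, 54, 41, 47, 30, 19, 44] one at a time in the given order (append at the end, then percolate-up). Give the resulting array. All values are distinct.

Insert 21:
  append 21 at index 0 → [21] (no swap needed)
Insert 18:
  append 18 at index 1 → [21, 18]
  18 < parent 21 at index 0, swap → [18, 21]
Insert 24:
  append 24 at index 2 → [18, 21, 24] (no swap needed)
Insert 54:
  append 54 at index 3 → [18, 21, 24, 54] (no swap needed)
Insert 41:
  append 41 at index 4 → [18, 21, 24, 54, 41] (no swap needed)
Insert 47:
  append 47 at index 5 → [18, 21, 24, 54, 41, 47] (no swap needed)
Insert 30:
  append 30 at index 6 → [18, 21, 24, 54, 41, 47, 30] (no swap needed)
Insert 19:
  append 19 at index 7 → [18, 21, 24, 54, 41, 47, 30, 19]
  19 < parent 54 at index 3, swap → [18, 21, 24, 19, 41, 47, 30, 54]
  19 < parent 21 at index 1, swap → [18, 19, 24, 21, 41, 47, 30, 54]
Insert 44:
  append 44 at index 8 → [18, 19, 24, 21, 41, 47, 30, 54, 44] (no swap needed)

[18, 19, 24, 21, 41, 47, 30, 54, 44]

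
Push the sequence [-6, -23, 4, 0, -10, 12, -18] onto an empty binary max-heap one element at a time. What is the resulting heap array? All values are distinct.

Insert -6:
  append -6 at index 0 → [-6] (no swap needed)
Insert -23:
  append -23 at index 1 → [-6, -23] (no swap needed)
Insert 4:
  append 4 at index 2 → [-6, -23, 4]
  4 > parent -6 at index 0, swap → [4, -23, -6]
Insert 0:
  append 0 at index 3 → [4, -23, -6, 0]
  0 > parent -23 at index 1, swap → [4, 0, -6, -23]
Insert -10:
  append -10 at index 4 → [4, 0, -6, -23, -10] (no swap needed)
Insert 12:
  append 12 at index 5 → [4, 0, -6, -23, -10, 12]
  12 > parent -6 at index 2, swap → [4, 0, 12, -23, -10, -6]
  12 > parent 4 at index 0, swap → [12, 0, 4, -23, -10, -6]
Insert -18:
  append -18 at index 6 → [12, 0, 4, -23, -10, -6, -18] (no swap needed)

[12, 0, 4, -23, -10, -6, -18]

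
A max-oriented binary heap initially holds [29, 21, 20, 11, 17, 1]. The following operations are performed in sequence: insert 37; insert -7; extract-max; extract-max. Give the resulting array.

insert 37:
  append 37 at index 6 → [29, 21, 20, 11, 17, 1, 37]
  37 > parent 20 at index 2, swap → [29, 21, 37, 11, 17, 1, 20]
  37 > parent 29 at index 0, swap → [37, 21, 29, 11, 17, 1, 20]
insert -7:
  append -7 at index 7 → [37, 21, 29, 11, 17, 1, 20, -7] (no swap needed)
extract-max → returns 37:
  remove root 37; move last element -7 to root → [-7, 21, 29, 11, 17, 1, 20]
  -7 vs larger child 29 at index 2, swap → [29, 21, -7, 11, 17, 1, 20]
  -7 vs larger child 20 at index 6, swap → [29, 21, 20, 11, 17, 1, -7]
extract-max → returns 29:
  remove root 29; move last element -7 to root → [-7, 21, 20, 11, 17, 1]
  -7 vs larger child 21 at index 1, swap → [21, -7, 20, 11, 17, 1]
  -7 vs larger child 17 at index 4, swap → [21, 17, 20, 11, -7, 1]

[21, 17, 20, 11, -7, 1]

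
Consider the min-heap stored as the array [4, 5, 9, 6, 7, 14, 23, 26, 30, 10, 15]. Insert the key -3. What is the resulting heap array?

append -3 at index 11 → [4, 5, 9, 6, 7, 14, 23, 26, 30, 10, 15, -3]
-3 < parent 14 at index 5, swap → [4, 5, 9, 6, 7, -3, 23, 26, 30, 10, 15, 14]
-3 < parent 9 at index 2, swap → [4, 5, -3, 6, 7, 9, 23, 26, 30, 10, 15, 14]
-3 < parent 4 at index 0, swap → [-3, 5, 4, 6, 7, 9, 23, 26, 30, 10, 15, 14]

[-3, 5, 4, 6, 7, 9, 23, 26, 30, 10, 15, 14]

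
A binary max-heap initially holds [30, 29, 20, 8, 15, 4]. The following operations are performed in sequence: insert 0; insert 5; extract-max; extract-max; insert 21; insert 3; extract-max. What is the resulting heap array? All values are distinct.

[20, 15, 4, 8, 5, 0, 3]

insert 0:
  append 0 at index 6 → [30, 29, 20, 8, 15, 4, 0] (no swap needed)
insert 5:
  append 5 at index 7 → [30, 29, 20, 8, 15, 4, 0, 5] (no swap needed)
extract-max → returns 30:
  remove root 30; move last element 5 to root → [5, 29, 20, 8, 15, 4, 0]
  5 vs larger child 29 at index 1, swap → [29, 5, 20, 8, 15, 4, 0]
  5 vs larger child 15 at index 4, swap → [29, 15, 20, 8, 5, 4, 0]
extract-max → returns 29:
  remove root 29; move last element 0 to root → [0, 15, 20, 8, 5, 4]
  0 vs larger child 20 at index 2, swap → [20, 15, 0, 8, 5, 4]
  0 vs only child 4 at index 5, swap → [20, 15, 4, 8, 5, 0]
insert 21:
  append 21 at index 6 → [20, 15, 4, 8, 5, 0, 21]
  21 > parent 4 at index 2, swap → [20, 15, 21, 8, 5, 0, 4]
  21 > parent 20 at index 0, swap → [21, 15, 20, 8, 5, 0, 4]
insert 3:
  append 3 at index 7 → [21, 15, 20, 8, 5, 0, 4, 3] (no swap needed)
extract-max → returns 21:
  remove root 21; move last element 3 to root → [3, 15, 20, 8, 5, 0, 4]
  3 vs larger child 20 at index 2, swap → [20, 15, 3, 8, 5, 0, 4]
  3 vs larger child 4 at index 6, swap → [20, 15, 4, 8, 5, 0, 3]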